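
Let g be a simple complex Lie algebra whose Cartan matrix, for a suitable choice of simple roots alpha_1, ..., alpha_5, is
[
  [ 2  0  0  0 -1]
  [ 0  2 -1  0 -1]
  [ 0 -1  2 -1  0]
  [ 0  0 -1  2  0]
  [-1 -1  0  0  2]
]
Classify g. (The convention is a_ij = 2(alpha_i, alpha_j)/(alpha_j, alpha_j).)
A_5 (sl(6))

The matrix has rank 5 with 2's on the diagonal. Reading the off-diagonal entries as Dynkin edges (a single edge where a_ij = a_ji = -1; a double or triple edge where a_ij * a_ji = 2 or 3), the diagram is a chain of 5 nodes with single edges (A_5). One simple-root ordering that puts it in standard form is (alpha_1, alpha_5, alpha_2, alpha_3, alpha_4). So the algebra is type A_5, i.e. sl(6).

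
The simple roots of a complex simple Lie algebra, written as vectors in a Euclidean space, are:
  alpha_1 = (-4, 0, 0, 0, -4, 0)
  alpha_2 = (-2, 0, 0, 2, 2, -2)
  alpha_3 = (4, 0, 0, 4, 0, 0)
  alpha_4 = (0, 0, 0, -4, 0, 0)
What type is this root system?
Compute the Cartan integers a_ij = 2(alpha_i, alpha_j)/(alpha_j, alpha_j); the resulting 4x4 Cartan matrix is
[[2, 0, -1, 0], [0, 2, 0, -1], [-1, 0, 2, -2], [0, -1, -1, 2]].
The roots have two lengths (squared-length ratio 2:1); the short ones are alpha_{2,4}. The associated Dynkin diagram is a chain of 4 nodes with a double edge between the middle two (F_4), so the type is F_4.

type F_4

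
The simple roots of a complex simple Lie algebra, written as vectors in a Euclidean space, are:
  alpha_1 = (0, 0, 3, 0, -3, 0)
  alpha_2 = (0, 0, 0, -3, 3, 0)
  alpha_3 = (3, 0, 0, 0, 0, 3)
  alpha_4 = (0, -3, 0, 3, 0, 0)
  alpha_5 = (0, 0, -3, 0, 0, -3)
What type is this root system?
A5

Compute the Cartan integers a_ij = 2(alpha_i, alpha_j)/(alpha_j, alpha_j); the resulting 5x5 Cartan matrix is
[[2, -1, 0, 0, -1], [-1, 2, 0, -1, 0], [0, 0, 2, 0, -1], [0, -1, 0, 2, 0], [-1, 0, -1, 0, 2]].
All simple roots have the same length, so the diagram is simply laced. The associated Dynkin diagram is a chain of 5 nodes with single edges (A_5), so the type is A_5 (the algebra sl(6)).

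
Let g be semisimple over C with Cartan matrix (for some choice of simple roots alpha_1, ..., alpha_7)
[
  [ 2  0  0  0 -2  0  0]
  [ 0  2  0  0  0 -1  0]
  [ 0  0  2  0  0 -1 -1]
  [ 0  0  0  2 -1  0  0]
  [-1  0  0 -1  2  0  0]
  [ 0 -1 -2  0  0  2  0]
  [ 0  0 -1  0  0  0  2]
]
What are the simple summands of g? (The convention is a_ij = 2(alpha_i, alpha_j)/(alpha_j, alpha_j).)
C3 ⊕ F4

The diagram associated to this matrix has two connected components: the simple roots {alpha_1, alpha_4, alpha_5} form a chain of 3 nodes with a double edge at one end; the terminal node there is the unique long simple root (C_3), and {alpha_2, alpha_3, alpha_6, alpha_7} form a chain of 4 nodes with a double edge between the middle two (F_4). A semisimple Lie algebra decomposes uniquely as the direct sum of simple ideals, one per connected component of its Dynkin diagram, so g ≅ C_3 ⊕ F_4 (dimension 21 + 52 = 73).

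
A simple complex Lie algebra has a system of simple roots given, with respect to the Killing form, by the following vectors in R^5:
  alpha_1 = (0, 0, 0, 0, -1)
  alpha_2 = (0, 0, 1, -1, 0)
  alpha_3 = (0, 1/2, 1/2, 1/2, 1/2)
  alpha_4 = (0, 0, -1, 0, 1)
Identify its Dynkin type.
Compute the Cartan integers a_ij = 2(alpha_i, alpha_j)/(alpha_j, alpha_j); the resulting 4x4 Cartan matrix is
[[2, 0, -1, -1], [0, 2, 0, -1], [-1, 0, 2, 0], [-2, -1, 0, 2]].
The roots have two lengths (squared-length ratio 2:1); the short ones are alpha_{1,3}. The associated Dynkin diagram is a chain of 4 nodes with a double edge between the middle two (F_4), so the type is F_4.

type F_4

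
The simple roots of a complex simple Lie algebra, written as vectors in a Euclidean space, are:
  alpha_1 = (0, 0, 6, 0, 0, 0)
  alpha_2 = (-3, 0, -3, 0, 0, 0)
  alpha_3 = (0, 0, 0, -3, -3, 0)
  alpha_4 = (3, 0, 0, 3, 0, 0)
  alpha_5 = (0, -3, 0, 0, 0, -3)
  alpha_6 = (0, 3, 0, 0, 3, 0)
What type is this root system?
C_6 (sp(12))

Compute the Cartan integers a_ij = 2(alpha_i, alpha_j)/(alpha_j, alpha_j); the resulting 6x6 Cartan matrix is
[[2, -2, 0, 0, 0, 0], [-1, 2, 0, -1, 0, 0], [0, 0, 2, -1, 0, -1], [0, -1, -1, 2, 0, 0], [0, 0, 0, 0, 2, -1], [0, 0, -1, 0, -1, 2]].
The roots have two lengths (squared-length ratio 2:1); the short ones are alpha_{2,3,4,5,6}. The associated Dynkin diagram is a chain of 6 nodes with a double edge at one end; the terminal node there is the unique long simple root (C_6), so the type is C_6 (the algebra sp(12)).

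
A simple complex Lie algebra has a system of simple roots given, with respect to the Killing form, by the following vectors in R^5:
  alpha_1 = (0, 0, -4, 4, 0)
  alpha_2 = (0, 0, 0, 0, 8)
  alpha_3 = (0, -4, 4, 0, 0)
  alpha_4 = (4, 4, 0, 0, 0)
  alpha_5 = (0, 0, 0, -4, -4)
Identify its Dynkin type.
Compute the Cartan integers a_ij = 2(alpha_i, alpha_j)/(alpha_j, alpha_j); the resulting 5x5 Cartan matrix is
[[2, 0, -1, 0, -1], [0, 2, 0, 0, -2], [-1, 0, 2, -1, 0], [0, 0, -1, 2, 0], [-1, -1, 0, 0, 2]].
The roots have two lengths (squared-length ratio 2:1); the short ones are alpha_{1,3,4,5}. The associated Dynkin diagram is a chain of 5 nodes with a double edge at one end; the terminal node there is the unique long simple root (C_5), so the type is C_5 (the algebra sp(10)).

type C_5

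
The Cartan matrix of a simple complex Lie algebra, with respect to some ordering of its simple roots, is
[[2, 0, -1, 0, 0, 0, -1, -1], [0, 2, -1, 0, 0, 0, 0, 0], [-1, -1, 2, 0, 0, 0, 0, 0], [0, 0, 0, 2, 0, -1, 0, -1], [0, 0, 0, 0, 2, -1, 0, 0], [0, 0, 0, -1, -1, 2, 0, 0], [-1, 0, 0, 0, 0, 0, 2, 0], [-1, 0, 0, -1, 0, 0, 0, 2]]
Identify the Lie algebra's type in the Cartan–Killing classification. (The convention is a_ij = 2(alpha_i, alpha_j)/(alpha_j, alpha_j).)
The matrix has rank 8 with 2's on the diagonal. Reading the off-diagonal entries as Dynkin edges (a single edge where a_ij = a_ji = -1; a double or triple edge where a_ij * a_ji = 2 or 3), the diagram is a chain of 7 nodes with one extra node attached to the third node from one end (E_8). One simple-root ordering that puts it in standard form is (alpha_2, alpha_7, alpha_3, alpha_1, alpha_8, alpha_4, alpha_6, alpha_5). So the algebra is type E_8.

E8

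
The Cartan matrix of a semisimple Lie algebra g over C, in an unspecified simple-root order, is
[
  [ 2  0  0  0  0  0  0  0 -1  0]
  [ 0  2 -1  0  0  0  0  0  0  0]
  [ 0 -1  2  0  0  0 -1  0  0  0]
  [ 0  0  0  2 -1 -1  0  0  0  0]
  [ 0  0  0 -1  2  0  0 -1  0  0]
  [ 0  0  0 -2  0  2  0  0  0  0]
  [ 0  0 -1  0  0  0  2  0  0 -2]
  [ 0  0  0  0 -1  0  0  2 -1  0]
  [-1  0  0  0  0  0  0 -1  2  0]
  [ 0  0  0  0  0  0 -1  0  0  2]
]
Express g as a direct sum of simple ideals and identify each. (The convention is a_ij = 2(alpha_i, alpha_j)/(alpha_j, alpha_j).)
The diagram associated to this matrix has two connected components: the simple roots {alpha_2, alpha_3, alpha_7, alpha_10} form a chain of 4 nodes with a double edge at one end; the terminal node there is the unique short simple root (B_4), and {alpha_1, alpha_4, alpha_5, alpha_6, alpha_8, alpha_9} form a chain of 6 nodes with a double edge at one end; the terminal node there is the unique long simple root (C_6). A semisimple Lie algebra decomposes uniquely as the direct sum of simple ideals, one per connected component of its Dynkin diagram, so g ≅ B_4 ⊕ C_6 (dimension 36 + 78 = 114).

B4 ⊕ C6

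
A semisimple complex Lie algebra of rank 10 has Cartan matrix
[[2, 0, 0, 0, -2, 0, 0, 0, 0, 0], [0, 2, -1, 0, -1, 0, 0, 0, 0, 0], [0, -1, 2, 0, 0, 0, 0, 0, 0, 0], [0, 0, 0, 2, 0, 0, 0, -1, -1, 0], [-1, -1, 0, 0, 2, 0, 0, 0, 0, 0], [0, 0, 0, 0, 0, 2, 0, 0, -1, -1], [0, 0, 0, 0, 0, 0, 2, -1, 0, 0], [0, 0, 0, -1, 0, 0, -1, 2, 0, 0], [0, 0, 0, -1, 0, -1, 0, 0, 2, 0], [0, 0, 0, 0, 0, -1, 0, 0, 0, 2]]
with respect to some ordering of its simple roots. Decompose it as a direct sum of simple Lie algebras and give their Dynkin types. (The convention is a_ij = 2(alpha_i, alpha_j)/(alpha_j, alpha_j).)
A_6 (sl(7)) + C_4 (sp(8))

The diagram associated to this matrix has two connected components: the simple roots {alpha_4, alpha_6, alpha_7, alpha_8, alpha_9, alpha_10} form a chain of 6 nodes with single edges (A_6), and {alpha_1, alpha_2, alpha_3, alpha_5} form a chain of 4 nodes with a double edge at one end; the terminal node there is the unique long simple root (C_4). A semisimple Lie algebra decomposes uniquely as the direct sum of simple ideals, one per connected component of its Dynkin diagram, so g ≅ A_6 ⊕ C_4 (dimension 48 + 36 = 84).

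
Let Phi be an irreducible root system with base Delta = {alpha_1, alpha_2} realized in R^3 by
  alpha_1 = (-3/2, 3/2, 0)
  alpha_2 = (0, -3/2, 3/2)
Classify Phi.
Compute the Cartan integers a_ij = 2(alpha_i, alpha_j)/(alpha_j, alpha_j); the resulting 2x2 Cartan matrix is
[[2, -1], [-1, 2]].
All simple roots have the same length, so the diagram is simply laced. The associated Dynkin diagram is a chain of 2 nodes with single edges (A_2), so the type is A_2 (the algebra sl(3)).

A_2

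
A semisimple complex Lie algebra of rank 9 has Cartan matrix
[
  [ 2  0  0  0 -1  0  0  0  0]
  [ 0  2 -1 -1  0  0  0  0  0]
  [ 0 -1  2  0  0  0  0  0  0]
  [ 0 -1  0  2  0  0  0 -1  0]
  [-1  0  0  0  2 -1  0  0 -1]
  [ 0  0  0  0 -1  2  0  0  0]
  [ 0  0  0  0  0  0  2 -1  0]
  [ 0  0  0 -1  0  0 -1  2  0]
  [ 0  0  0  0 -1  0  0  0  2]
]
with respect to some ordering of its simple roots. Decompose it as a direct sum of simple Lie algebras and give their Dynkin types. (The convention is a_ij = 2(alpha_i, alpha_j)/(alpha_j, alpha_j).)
The diagram associated to this matrix has two connected components: the simple roots {alpha_2, alpha_3, alpha_4, alpha_7, alpha_8} form a chain of 5 nodes with single edges (A_5), and {alpha_1, alpha_5, alpha_6, alpha_9} form a chain of 2 nodes with a fork of two nodes at one end (D_4). A semisimple Lie algebra decomposes uniquely as the direct sum of simple ideals, one per connected component of its Dynkin diagram, so g ≅ A_5 ⊕ D_4 (dimension 35 + 28 = 63).

A5 ⊕ D4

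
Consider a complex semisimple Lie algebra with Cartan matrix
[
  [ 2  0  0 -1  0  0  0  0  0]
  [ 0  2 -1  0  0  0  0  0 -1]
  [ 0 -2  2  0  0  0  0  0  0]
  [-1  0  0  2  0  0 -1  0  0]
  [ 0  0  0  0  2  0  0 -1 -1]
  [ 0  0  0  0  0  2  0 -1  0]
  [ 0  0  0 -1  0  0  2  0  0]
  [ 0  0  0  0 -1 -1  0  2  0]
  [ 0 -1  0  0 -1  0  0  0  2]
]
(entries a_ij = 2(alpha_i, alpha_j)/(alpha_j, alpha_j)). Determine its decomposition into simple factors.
The diagram associated to this matrix has two connected components: the simple roots {alpha_1, alpha_4, alpha_7} form a chain of 3 nodes with single edges (A_3), and {alpha_2, alpha_3, alpha_5, alpha_6, alpha_8, alpha_9} form a chain of 6 nodes with a double edge at one end; the terminal node there is the unique long simple root (C_6). A semisimple Lie algebra decomposes uniquely as the direct sum of simple ideals, one per connected component of its Dynkin diagram, so g ≅ A_3 ⊕ C_6 (dimension 15 + 78 = 93).

A_3 (sl(4)) + C_6 (sp(12))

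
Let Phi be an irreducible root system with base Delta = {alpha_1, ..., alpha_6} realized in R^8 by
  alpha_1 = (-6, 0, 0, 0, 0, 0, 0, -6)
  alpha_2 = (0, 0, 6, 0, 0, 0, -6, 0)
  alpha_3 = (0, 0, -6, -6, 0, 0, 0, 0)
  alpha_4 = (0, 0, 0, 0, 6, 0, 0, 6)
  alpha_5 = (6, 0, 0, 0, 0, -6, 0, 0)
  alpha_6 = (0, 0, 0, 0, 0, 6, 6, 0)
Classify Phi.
Compute the Cartan integers a_ij = 2(alpha_i, alpha_j)/(alpha_j, alpha_j); the resulting 6x6 Cartan matrix is
[[2, 0, 0, -1, -1, 0], [0, 2, -1, 0, 0, -1], [0, -1, 2, 0, 0, 0], [-1, 0, 0, 2, 0, 0], [-1, 0, 0, 0, 2, -1], [0, -1, 0, 0, -1, 2]].
All simple roots have the same length, so the diagram is simply laced. The associated Dynkin diagram is a chain of 6 nodes with single edges (A_6), so the type is A_6 (the algebra sl(7)).

A6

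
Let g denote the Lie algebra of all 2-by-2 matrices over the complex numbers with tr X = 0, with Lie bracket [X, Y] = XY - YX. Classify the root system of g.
A_1

This is sl(2), which has dimension 2^2 - 1 = 3 and rank 2 - 1 = 1 (a Cartan subalgebra is the diagonal traceless matrices). In the classification of classical Lie algebras, the special linear algebra sl(n+1) has type A_n; here n = 1, so the Dynkin diagram is a chain of 1 nodes with single edges (A_1). Hence the type is A_1.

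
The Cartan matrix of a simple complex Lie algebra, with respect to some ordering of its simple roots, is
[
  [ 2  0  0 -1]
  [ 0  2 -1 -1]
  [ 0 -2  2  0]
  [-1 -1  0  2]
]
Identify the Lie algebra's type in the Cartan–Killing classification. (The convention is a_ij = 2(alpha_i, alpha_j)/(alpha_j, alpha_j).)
C4

The matrix has rank 4 with 2's on the diagonal. Reading the off-diagonal entries as Dynkin edges (a single edge where a_ij = a_ji = -1; a double or triple edge where a_ij * a_ji = 2 or 3), the diagram is a chain of 4 nodes with a double edge at one end; the terminal node there is the unique long simple root (C_4). One simple-root ordering that puts it in standard form is (alpha_1, alpha_4, alpha_2, alpha_3). So the algebra is type C_4, i.e. sp(8).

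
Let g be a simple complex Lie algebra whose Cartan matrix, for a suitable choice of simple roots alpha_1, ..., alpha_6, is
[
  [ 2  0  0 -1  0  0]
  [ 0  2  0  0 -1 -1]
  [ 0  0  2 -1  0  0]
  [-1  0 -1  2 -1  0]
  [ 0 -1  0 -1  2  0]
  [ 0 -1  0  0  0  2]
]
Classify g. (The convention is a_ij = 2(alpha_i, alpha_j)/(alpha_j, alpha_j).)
type D_6

The matrix has rank 6 with 2's on the diagonal. Reading the off-diagonal entries as Dynkin edges (a single edge where a_ij = a_ji = -1; a double or triple edge where a_ij * a_ji = 2 or 3), the diagram is a chain of 4 nodes with a fork of two nodes at one end (D_6). One simple-root ordering that puts it in standard form is (alpha_6, alpha_2, alpha_5, alpha_4, alpha_3, alpha_1). So the algebra is type D_6, i.e. so(12).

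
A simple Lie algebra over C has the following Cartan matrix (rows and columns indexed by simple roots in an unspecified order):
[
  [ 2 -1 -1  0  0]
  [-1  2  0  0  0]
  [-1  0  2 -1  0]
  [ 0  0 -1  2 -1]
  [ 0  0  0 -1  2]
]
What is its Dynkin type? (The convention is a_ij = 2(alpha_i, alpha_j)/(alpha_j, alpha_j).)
type A_5

The matrix has rank 5 with 2's on the diagonal. Reading the off-diagonal entries as Dynkin edges (a single edge where a_ij = a_ji = -1; a double or triple edge where a_ij * a_ji = 2 or 3), the diagram is a chain of 5 nodes with single edges (A_5). One simple-root ordering that puts it in standard form is (alpha_2, alpha_1, alpha_3, alpha_4, alpha_5). So the algebra is type A_5, i.e. sl(6).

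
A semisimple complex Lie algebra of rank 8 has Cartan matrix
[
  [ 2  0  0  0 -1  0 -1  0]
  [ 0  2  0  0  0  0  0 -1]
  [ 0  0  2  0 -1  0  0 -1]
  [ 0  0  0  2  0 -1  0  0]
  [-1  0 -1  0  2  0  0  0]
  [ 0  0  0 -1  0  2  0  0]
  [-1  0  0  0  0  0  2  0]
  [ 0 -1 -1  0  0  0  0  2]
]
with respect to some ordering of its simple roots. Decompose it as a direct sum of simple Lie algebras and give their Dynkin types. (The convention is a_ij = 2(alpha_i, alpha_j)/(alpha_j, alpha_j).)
A_2 + A_6

The diagram associated to this matrix has two connected components: the simple roots {alpha_4, alpha_6} form a chain of 2 nodes with single edges (A_2), and {alpha_1, alpha_2, alpha_3, alpha_5, alpha_7, alpha_8} form a chain of 6 nodes with single edges (A_6). A semisimple Lie algebra decomposes uniquely as the direct sum of simple ideals, one per connected component of its Dynkin diagram, so g ≅ A_2 ⊕ A_6 (dimension 8 + 48 = 56).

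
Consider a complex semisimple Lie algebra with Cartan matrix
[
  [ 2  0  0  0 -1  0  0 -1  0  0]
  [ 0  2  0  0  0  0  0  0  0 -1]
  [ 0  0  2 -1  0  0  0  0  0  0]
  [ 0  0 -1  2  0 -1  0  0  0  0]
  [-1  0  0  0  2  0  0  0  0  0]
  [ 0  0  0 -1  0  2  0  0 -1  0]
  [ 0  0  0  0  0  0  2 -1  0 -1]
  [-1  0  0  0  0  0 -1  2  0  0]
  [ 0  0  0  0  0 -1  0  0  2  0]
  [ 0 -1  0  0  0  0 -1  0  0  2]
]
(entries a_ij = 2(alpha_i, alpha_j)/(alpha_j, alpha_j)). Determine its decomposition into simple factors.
The diagram associated to this matrix has two connected components: the simple roots {alpha_3, alpha_4, alpha_6, alpha_9} form a chain of 4 nodes with single edges (A_4), and {alpha_1, alpha_2, alpha_5, alpha_7, alpha_8, alpha_10} form a chain of 6 nodes with single edges (A_6). A semisimple Lie algebra decomposes uniquely as the direct sum of simple ideals, one per connected component of its Dynkin diagram, so g ≅ A_4 ⊕ A_6 (dimension 24 + 48 = 72).

A_4 (sl(5)) + A_6 (sl(7))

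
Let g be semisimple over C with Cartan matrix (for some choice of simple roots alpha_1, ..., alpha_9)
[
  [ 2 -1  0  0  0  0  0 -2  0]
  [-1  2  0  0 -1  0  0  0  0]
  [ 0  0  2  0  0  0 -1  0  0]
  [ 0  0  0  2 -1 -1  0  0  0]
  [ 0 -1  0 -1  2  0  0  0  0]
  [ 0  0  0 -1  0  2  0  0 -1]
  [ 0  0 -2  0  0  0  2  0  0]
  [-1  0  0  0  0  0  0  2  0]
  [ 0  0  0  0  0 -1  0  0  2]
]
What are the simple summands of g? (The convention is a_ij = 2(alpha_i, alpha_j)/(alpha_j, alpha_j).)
B_2 ⊕ B_7

The diagram associated to this matrix has two connected components: the simple roots {alpha_3, alpha_7} form a chain of 2 nodes with a double edge at one end; the terminal node there is the unique short simple root (B_2), and {alpha_1, alpha_2, alpha_4, alpha_5, alpha_6, alpha_8, alpha_9} form a chain of 7 nodes with a double edge at one end; the terminal node there is the unique short simple root (B_7). A semisimple Lie algebra decomposes uniquely as the direct sum of simple ideals, one per connected component of its Dynkin diagram, so g ≅ B_2 ⊕ B_7 (dimension 10 + 105 = 115).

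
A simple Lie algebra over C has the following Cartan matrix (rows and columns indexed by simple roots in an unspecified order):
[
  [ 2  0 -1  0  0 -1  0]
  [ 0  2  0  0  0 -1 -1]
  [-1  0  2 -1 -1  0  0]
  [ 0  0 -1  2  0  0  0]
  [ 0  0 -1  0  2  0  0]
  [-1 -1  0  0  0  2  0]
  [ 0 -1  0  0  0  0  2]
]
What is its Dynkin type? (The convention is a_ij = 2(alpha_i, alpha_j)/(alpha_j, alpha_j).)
D_7

The matrix has rank 7 with 2's on the diagonal. Reading the off-diagonal entries as Dynkin edges (a single edge where a_ij = a_ji = -1; a double or triple edge where a_ij * a_ji = 2 or 3), the diagram is a chain of 5 nodes with a fork of two nodes at one end (D_7). One simple-root ordering that puts it in standard form is (alpha_7, alpha_2, alpha_6, alpha_1, alpha_3, alpha_5, alpha_4). So the algebra is type D_7, i.e. so(14).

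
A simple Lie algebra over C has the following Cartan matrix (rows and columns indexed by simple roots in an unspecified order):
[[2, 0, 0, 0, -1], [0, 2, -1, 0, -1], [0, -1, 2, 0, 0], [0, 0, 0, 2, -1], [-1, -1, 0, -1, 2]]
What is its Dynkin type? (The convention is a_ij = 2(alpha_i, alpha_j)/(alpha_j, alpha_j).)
The matrix has rank 5 with 2's on the diagonal. Reading the off-diagonal entries as Dynkin edges (a single edge where a_ij = a_ji = -1; a double or triple edge where a_ij * a_ji = 2 or 3), the diagram is a chain of 3 nodes with a fork of two nodes at one end (D_5). One simple-root ordering that puts it in standard form is (alpha_3, alpha_2, alpha_5, alpha_1, alpha_4). So the algebra is type D_5, i.e. so(10).

D5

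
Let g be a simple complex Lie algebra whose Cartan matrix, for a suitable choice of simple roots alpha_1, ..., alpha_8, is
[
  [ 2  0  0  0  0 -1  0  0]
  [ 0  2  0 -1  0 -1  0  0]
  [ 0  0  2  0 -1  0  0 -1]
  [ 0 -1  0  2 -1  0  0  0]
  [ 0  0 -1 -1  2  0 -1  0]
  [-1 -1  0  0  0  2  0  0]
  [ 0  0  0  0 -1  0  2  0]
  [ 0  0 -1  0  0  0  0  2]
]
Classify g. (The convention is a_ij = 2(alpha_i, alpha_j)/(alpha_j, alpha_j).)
The matrix has rank 8 with 2's on the diagonal. Reading the off-diagonal entries as Dynkin edges (a single edge where a_ij = a_ji = -1; a double or triple edge where a_ij * a_ji = 2 or 3), the diagram is a chain of 7 nodes with one extra node attached to the third node from one end (E_8). One simple-root ordering that puts it in standard form is (alpha_8, alpha_7, alpha_3, alpha_5, alpha_4, alpha_2, alpha_6, alpha_1). So the algebra is type E_8.

E_8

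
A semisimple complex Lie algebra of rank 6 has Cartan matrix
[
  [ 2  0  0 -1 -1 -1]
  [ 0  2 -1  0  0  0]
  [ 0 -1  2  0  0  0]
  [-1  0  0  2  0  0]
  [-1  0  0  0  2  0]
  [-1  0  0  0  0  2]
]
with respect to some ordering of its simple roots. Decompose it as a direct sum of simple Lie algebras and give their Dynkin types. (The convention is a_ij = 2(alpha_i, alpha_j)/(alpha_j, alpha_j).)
The diagram associated to this matrix has two connected components: the simple roots {alpha_2, alpha_3} form a chain of 2 nodes with single edges (A_2), and {alpha_1, alpha_4, alpha_5, alpha_6} form a chain of 2 nodes with a fork of two nodes at one end (D_4). A semisimple Lie algebra decomposes uniquely as the direct sum of simple ideals, one per connected component of its Dynkin diagram, so g ≅ A_2 ⊕ D_4 (dimension 8 + 28 = 36).

A_2 (sl(3)) ⊕ D_4 (so(8))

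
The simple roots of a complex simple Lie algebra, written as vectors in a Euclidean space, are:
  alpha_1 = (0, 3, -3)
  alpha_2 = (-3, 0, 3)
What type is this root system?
A_2 (sl(3))

Compute the Cartan integers a_ij = 2(alpha_i, alpha_j)/(alpha_j, alpha_j); the resulting 2x2 Cartan matrix is
[[2, -1], [-1, 2]].
All simple roots have the same length, so the diagram is simply laced. The associated Dynkin diagram is a chain of 2 nodes with single edges (A_2), so the type is A_2 (the algebra sl(3)).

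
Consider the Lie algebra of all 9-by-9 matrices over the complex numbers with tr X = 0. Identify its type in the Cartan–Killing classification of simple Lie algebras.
A_8 (sl(9))

This is sl(9), which has dimension 9^2 - 1 = 80 and rank 9 - 1 = 8 (a Cartan subalgebra is the diagonal traceless matrices). In the classification of classical Lie algebras, the special linear algebra sl(n+1) has type A_n; here n = 8, so the Dynkin diagram is a chain of 8 nodes with single edges (A_8). Hence the type is A_8.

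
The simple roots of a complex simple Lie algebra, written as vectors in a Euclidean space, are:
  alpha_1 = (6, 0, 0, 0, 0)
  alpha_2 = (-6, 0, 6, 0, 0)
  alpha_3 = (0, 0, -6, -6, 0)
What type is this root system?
Compute the Cartan integers a_ij = 2(alpha_i, alpha_j)/(alpha_j, alpha_j); the resulting 3x3 Cartan matrix is
[[2, -1, 0], [-2, 2, -1], [0, -1, 2]].
The roots have two lengths (squared-length ratio 2:1); the short ones are alpha_{1}. The associated Dynkin diagram is a chain of 3 nodes with a double edge at one end; the terminal node there is the unique short simple root (B_3), so the type is B_3 (the algebra so(7)).

type B_3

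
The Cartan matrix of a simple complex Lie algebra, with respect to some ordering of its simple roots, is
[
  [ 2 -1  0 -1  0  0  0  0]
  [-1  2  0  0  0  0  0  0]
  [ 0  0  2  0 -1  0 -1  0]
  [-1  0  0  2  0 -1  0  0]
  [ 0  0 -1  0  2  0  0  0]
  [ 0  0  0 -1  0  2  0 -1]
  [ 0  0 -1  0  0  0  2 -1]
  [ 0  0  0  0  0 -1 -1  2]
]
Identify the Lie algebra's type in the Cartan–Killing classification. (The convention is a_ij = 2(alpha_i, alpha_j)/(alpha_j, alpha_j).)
The matrix has rank 8 with 2's on the diagonal. Reading the off-diagonal entries as Dynkin edges (a single edge where a_ij = a_ji = -1; a double or triple edge where a_ij * a_ji = 2 or 3), the diagram is a chain of 8 nodes with single edges (A_8). One simple-root ordering that puts it in standard form is (alpha_2, alpha_1, alpha_4, alpha_6, alpha_8, alpha_7, alpha_3, alpha_5). So the algebra is type A_8, i.e. sl(9).

A_8 (sl(9))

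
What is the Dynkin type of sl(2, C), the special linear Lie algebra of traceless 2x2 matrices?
type A_1

This is sl(2), which has dimension 2^2 - 1 = 3 and rank 2 - 1 = 1 (a Cartan subalgebra is the diagonal traceless matrices). In the classification of classical Lie algebras, the special linear algebra sl(n+1) has type A_n; here n = 1, so the Dynkin diagram is a chain of 1 nodes with single edges (A_1). Hence the type is A_1.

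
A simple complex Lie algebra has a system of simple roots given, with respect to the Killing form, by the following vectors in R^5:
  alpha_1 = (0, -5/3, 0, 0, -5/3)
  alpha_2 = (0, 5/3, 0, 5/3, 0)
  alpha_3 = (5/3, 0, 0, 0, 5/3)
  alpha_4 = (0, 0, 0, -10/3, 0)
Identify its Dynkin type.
Compute the Cartan integers a_ij = 2(alpha_i, alpha_j)/(alpha_j, alpha_j); the resulting 4x4 Cartan matrix is
[[2, -1, -1, 0], [-1, 2, 0, -1], [-1, 0, 2, 0], [0, -2, 0, 2]].
The roots have two lengths (squared-length ratio 2:1); the short ones are alpha_{1,2,3}. The associated Dynkin diagram is a chain of 4 nodes with a double edge at one end; the terminal node there is the unique long simple root (C_4), so the type is C_4 (the algebra sp(8)).

type C_4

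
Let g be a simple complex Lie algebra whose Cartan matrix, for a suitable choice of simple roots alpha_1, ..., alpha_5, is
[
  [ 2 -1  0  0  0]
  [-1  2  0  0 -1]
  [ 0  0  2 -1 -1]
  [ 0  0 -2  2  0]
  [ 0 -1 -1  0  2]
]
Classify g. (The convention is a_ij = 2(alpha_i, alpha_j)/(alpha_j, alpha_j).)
C_5 (sp(10))

The matrix has rank 5 with 2's on the diagonal. Reading the off-diagonal entries as Dynkin edges (a single edge where a_ij = a_ji = -1; a double or triple edge where a_ij * a_ji = 2 or 3), the diagram is a chain of 5 nodes with a double edge at one end; the terminal node there is the unique long simple root (C_5). One simple-root ordering that puts it in standard form is (alpha_1, alpha_2, alpha_5, alpha_3, alpha_4). So the algebra is type C_5, i.e. sp(10).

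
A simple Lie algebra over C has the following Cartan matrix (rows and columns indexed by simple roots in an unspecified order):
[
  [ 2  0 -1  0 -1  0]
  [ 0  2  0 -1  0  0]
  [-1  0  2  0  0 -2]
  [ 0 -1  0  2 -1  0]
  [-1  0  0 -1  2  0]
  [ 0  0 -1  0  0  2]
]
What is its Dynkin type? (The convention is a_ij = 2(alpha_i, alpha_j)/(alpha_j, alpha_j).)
The matrix has rank 6 with 2's on the diagonal. Reading the off-diagonal entries as Dynkin edges (a single edge where a_ij = a_ji = -1; a double or triple edge where a_ij * a_ji = 2 or 3), the diagram is a chain of 6 nodes with a double edge at one end; the terminal node there is the unique short simple root (B_6). One simple-root ordering that puts it in standard form is (alpha_2, alpha_4, alpha_5, alpha_1, alpha_3, alpha_6). So the algebra is type B_6, i.e. so(13).

B6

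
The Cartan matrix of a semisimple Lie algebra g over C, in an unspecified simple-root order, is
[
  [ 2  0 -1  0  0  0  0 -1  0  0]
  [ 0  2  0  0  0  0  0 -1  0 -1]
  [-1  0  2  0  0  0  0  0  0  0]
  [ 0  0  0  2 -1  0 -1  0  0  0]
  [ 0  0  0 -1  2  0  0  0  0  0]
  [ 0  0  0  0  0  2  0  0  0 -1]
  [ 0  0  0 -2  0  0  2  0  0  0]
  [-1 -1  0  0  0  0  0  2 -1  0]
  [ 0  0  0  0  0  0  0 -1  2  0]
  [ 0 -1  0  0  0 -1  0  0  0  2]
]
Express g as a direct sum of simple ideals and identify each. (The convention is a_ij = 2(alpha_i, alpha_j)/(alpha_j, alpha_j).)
C_3 (sp(6)) ⊕ E_7

The diagram associated to this matrix has two connected components: the simple roots {alpha_4, alpha_5, alpha_7} form a chain of 3 nodes with a double edge at one end; the terminal node there is the unique long simple root (C_3), and {alpha_1, alpha_2, alpha_3, alpha_6, alpha_8, alpha_9, alpha_10} form a chain of 6 nodes with one extra node attached to the third node from one end (E_7). A semisimple Lie algebra decomposes uniquely as the direct sum of simple ideals, one per connected component of its Dynkin diagram, so g ≅ C_3 ⊕ E_7 (dimension 21 + 133 = 154).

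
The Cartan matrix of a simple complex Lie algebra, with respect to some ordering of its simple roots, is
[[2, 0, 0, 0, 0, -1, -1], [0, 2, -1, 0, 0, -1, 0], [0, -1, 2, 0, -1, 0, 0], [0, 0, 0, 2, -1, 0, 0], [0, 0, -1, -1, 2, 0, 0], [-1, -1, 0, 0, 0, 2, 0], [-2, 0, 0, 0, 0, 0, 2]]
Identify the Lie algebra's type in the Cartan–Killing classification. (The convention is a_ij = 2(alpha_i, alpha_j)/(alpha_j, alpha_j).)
C_7 (sp(14))

The matrix has rank 7 with 2's on the diagonal. Reading the off-diagonal entries as Dynkin edges (a single edge where a_ij = a_ji = -1; a double or triple edge where a_ij * a_ji = 2 or 3), the diagram is a chain of 7 nodes with a double edge at one end; the terminal node there is the unique long simple root (C_7). One simple-root ordering that puts it in standard form is (alpha_4, alpha_5, alpha_3, alpha_2, alpha_6, alpha_1, alpha_7). So the algebra is type C_7, i.e. sp(14).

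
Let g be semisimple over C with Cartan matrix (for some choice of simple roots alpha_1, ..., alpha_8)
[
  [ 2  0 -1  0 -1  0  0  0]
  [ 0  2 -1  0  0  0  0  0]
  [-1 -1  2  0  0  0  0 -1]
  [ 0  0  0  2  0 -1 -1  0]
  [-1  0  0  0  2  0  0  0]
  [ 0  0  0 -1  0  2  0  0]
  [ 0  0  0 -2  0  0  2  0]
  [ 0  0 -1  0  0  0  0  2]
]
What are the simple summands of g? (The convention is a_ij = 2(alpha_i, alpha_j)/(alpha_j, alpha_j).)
The diagram associated to this matrix has two connected components: the simple roots {alpha_4, alpha_6, alpha_7} form a chain of 3 nodes with a double edge at one end; the terminal node there is the unique long simple root (C_3), and {alpha_1, alpha_2, alpha_3, alpha_5, alpha_8} form a chain of 3 nodes with a fork of two nodes at one end (D_5). A semisimple Lie algebra decomposes uniquely as the direct sum of simple ideals, one per connected component of its Dynkin diagram, so g ≅ C_3 ⊕ D_5 (dimension 21 + 45 = 66).

C3 ⊕ D5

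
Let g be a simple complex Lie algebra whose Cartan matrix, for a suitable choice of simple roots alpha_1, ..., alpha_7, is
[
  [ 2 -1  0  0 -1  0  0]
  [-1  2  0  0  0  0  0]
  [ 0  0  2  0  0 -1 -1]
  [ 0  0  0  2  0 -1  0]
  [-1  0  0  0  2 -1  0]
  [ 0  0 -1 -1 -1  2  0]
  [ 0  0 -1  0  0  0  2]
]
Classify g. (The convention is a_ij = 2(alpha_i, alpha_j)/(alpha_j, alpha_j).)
E_7

The matrix has rank 7 with 2's on the diagonal. Reading the off-diagonal entries as Dynkin edges (a single edge where a_ij = a_ji = -1; a double or triple edge where a_ij * a_ji = 2 or 3), the diagram is a chain of 6 nodes with one extra node attached to the third node from one end (E_7). One simple-root ordering that puts it in standard form is (alpha_7, alpha_4, alpha_3, alpha_6, alpha_5, alpha_1, alpha_2). So the algebra is type E_7.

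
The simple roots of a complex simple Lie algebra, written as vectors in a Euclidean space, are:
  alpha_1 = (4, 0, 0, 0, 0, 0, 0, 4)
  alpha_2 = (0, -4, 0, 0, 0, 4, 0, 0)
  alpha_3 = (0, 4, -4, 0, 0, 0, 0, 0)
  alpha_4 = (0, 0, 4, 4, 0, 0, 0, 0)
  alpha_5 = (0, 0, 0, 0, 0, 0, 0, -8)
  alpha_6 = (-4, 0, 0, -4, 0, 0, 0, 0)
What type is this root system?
type C_6

Compute the Cartan integers a_ij = 2(alpha_i, alpha_j)/(alpha_j, alpha_j); the resulting 6x6 Cartan matrix is
[[2, 0, 0, 0, -1, -1], [0, 2, -1, 0, 0, 0], [0, -1, 2, -1, 0, 0], [0, 0, -1, 2, 0, -1], [-2, 0, 0, 0, 2, 0], [-1, 0, 0, -1, 0, 2]].
The roots have two lengths (squared-length ratio 2:1); the short ones are alpha_{1,2,3,4,6}. The associated Dynkin diagram is a chain of 6 nodes with a double edge at one end; the terminal node there is the unique long simple root (C_6), so the type is C_6 (the algebra sp(12)).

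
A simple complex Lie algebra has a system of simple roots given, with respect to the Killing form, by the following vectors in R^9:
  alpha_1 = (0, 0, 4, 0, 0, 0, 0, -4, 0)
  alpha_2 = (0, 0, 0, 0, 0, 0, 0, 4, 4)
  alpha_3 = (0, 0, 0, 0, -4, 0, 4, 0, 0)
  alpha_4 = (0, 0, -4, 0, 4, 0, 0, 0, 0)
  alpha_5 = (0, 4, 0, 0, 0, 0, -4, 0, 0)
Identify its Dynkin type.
Compute the Cartan integers a_ij = 2(alpha_i, alpha_j)/(alpha_j, alpha_j); the resulting 5x5 Cartan matrix is
[[2, -1, 0, -1, 0], [-1, 2, 0, 0, 0], [0, 0, 2, -1, -1], [-1, 0, -1, 2, 0], [0, 0, -1, 0, 2]].
All simple roots have the same length, so the diagram is simply laced. The associated Dynkin diagram is a chain of 5 nodes with single edges (A_5), so the type is A_5 (the algebra sl(6)).

A_5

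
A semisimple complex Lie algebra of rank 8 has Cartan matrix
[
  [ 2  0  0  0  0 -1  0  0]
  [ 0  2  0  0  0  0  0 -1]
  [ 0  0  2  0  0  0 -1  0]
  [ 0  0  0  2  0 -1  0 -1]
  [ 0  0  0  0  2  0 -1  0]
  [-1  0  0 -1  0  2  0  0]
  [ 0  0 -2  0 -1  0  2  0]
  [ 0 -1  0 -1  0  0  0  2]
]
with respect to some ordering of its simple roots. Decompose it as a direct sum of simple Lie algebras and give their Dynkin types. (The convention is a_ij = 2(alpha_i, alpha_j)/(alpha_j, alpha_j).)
The diagram associated to this matrix has two connected components: the simple roots {alpha_1, alpha_2, alpha_4, alpha_6, alpha_8} form a chain of 5 nodes with single edges (A_5), and {alpha_3, alpha_5, alpha_7} form a chain of 3 nodes with a double edge at one end; the terminal node there is the unique short simple root (B_3). A semisimple Lie algebra decomposes uniquely as the direct sum of simple ideals, one per connected component of its Dynkin diagram, so g ≅ A_5 ⊕ B_3 (dimension 35 + 21 = 56).

A_5 (sl(6)) + B_3 (so(7))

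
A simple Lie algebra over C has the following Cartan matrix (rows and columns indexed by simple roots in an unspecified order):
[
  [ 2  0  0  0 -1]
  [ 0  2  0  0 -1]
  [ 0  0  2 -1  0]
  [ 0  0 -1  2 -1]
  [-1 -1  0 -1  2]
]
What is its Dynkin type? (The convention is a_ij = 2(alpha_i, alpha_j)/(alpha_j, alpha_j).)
D5

The matrix has rank 5 with 2's on the diagonal. Reading the off-diagonal entries as Dynkin edges (a single edge where a_ij = a_ji = -1; a double or triple edge where a_ij * a_ji = 2 or 3), the diagram is a chain of 3 nodes with a fork of two nodes at one end (D_5). One simple-root ordering that puts it in standard form is (alpha_3, alpha_4, alpha_5, alpha_1, alpha_2). So the algebra is type D_5, i.e. so(10).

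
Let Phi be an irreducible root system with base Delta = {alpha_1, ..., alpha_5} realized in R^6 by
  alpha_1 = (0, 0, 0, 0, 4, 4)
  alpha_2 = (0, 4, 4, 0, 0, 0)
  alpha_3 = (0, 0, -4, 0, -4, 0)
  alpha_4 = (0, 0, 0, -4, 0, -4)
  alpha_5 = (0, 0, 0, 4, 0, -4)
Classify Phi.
D_5 (so(10))

Compute the Cartan integers a_ij = 2(alpha_i, alpha_j)/(alpha_j, alpha_j); the resulting 5x5 Cartan matrix is
[[2, 0, -1, -1, -1], [0, 2, -1, 0, 0], [-1, -1, 2, 0, 0], [-1, 0, 0, 2, 0], [-1, 0, 0, 0, 2]].
All simple roots have the same length, so the diagram is simply laced. The associated Dynkin diagram is a chain of 3 nodes with a fork of two nodes at one end (D_5), so the type is D_5 (the algebra so(10)).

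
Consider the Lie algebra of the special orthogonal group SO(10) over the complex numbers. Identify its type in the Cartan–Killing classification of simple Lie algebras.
This is so(10) with 10 even, which has dimension 10(10-1)/2 = 45 and rank 10/2 = 5. In the classification of classical Lie algebras, the orthogonal algebra so(2n) in an even number of variables has type D_n; here n = 5, so the Dynkin diagram is a chain of 3 nodes with a fork of two nodes at one end (D_5). Hence the type is D_5.

D_5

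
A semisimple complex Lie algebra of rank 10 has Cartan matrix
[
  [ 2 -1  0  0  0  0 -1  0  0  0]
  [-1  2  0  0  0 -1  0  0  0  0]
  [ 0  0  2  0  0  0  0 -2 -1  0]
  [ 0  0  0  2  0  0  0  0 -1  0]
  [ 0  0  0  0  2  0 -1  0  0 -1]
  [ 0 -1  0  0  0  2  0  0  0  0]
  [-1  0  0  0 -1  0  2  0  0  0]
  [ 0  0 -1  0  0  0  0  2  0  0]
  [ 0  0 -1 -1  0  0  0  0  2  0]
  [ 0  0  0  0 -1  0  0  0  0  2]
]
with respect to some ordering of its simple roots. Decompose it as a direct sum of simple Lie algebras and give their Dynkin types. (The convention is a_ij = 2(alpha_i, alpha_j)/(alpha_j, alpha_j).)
type A_6 + type B_4

The diagram associated to this matrix has two connected components: the simple roots {alpha_1, alpha_2, alpha_5, alpha_6, alpha_7, alpha_10} form a chain of 6 nodes with single edges (A_6), and {alpha_3, alpha_4, alpha_8, alpha_9} form a chain of 4 nodes with a double edge at one end; the terminal node there is the unique short simple root (B_4). A semisimple Lie algebra decomposes uniquely as the direct sum of simple ideals, one per connected component of its Dynkin diagram, so g ≅ A_6 ⊕ B_4 (dimension 48 + 36 = 84).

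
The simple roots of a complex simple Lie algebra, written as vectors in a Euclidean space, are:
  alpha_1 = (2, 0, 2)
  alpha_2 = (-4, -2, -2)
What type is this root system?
type G_2

Compute the Cartan integers a_ij = 2(alpha_i, alpha_j)/(alpha_j, alpha_j); the resulting 2x2 Cartan matrix is
[[2, -1], [-3, 2]].
The roots have two lengths (squared-length ratio 3:1); the short ones are alpha_{1}. The associated Dynkin diagram is two nodes joined by a triple edge (G_2), so the type is G_2.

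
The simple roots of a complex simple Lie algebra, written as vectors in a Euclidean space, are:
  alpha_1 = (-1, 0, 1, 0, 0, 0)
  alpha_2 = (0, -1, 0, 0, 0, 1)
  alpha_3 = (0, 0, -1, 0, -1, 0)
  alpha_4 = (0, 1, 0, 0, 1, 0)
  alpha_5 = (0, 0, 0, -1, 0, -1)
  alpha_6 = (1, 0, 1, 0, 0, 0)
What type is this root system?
D_6 (so(12))

Compute the Cartan integers a_ij = 2(alpha_i, alpha_j)/(alpha_j, alpha_j); the resulting 6x6 Cartan matrix is
[[2, 0, -1, 0, 0, 0], [0, 2, 0, -1, -1, 0], [-1, 0, 2, -1, 0, -1], [0, -1, -1, 2, 0, 0], [0, -1, 0, 0, 2, 0], [0, 0, -1, 0, 0, 2]].
All simple roots have the same length, so the diagram is simply laced. The associated Dynkin diagram is a chain of 4 nodes with a fork of two nodes at one end (D_6), so the type is D_6 (the algebra so(12)).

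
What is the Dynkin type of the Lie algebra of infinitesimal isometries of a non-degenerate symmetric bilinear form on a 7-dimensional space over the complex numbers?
B3

This is so(7) with 7 odd, which has dimension 7(7-1)/2 = 21 and rank (7-1)/2 = 3. In the classification of classical Lie algebras, the orthogonal algebra so(2n+1) in an odd number of variables has type B_n; here n = 3, so the Dynkin diagram is a chain of 3 nodes with a double edge at one end; the terminal node there is the unique short simple root (B_3). Hence the type is B_3.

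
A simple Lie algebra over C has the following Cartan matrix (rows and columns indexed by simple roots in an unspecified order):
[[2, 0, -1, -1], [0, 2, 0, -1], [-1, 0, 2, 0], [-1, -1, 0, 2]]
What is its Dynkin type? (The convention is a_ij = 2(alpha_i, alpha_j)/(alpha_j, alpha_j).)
A_4 (sl(5))

The matrix has rank 4 with 2's on the diagonal. Reading the off-diagonal entries as Dynkin edges (a single edge where a_ij = a_ji = -1; a double or triple edge where a_ij * a_ji = 2 or 3), the diagram is a chain of 4 nodes with single edges (A_4). One simple-root ordering that puts it in standard form is (alpha_2, alpha_4, alpha_1, alpha_3). So the algebra is type A_4, i.e. sl(5).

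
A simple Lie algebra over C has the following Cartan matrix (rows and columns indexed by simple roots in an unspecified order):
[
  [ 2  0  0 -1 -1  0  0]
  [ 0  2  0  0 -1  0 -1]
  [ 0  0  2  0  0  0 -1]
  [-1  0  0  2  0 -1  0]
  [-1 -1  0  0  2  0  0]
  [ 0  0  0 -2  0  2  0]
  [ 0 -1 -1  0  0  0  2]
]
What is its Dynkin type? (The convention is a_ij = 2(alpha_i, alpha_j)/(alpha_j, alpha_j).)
The matrix has rank 7 with 2's on the diagonal. Reading the off-diagonal entries as Dynkin edges (a single edge where a_ij = a_ji = -1; a double or triple edge where a_ij * a_ji = 2 or 3), the diagram is a chain of 7 nodes with a double edge at one end; the terminal node there is the unique long simple root (C_7). One simple-root ordering that puts it in standard form is (alpha_3, alpha_7, alpha_2, alpha_5, alpha_1, alpha_4, alpha_6). So the algebra is type C_7, i.e. sp(14).

C_7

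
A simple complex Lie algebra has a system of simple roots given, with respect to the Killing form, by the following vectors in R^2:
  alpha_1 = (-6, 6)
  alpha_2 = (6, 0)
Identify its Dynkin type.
B_2

Compute the Cartan integers a_ij = 2(alpha_i, alpha_j)/(alpha_j, alpha_j); the resulting 2x2 Cartan matrix is
[[2, -2], [-1, 2]].
The roots have two lengths (squared-length ratio 2:1); the short ones are alpha_{2}. The associated Dynkin diagram is a chain of 2 nodes with a double edge at one end; the terminal node there is the unique short simple root (B_2), so the type is B_2 (the algebra so(5)).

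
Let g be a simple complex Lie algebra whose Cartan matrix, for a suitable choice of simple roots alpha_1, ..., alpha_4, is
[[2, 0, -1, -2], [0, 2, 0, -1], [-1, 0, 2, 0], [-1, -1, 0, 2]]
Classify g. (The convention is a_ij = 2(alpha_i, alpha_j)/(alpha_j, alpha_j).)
F_4

The matrix has rank 4 with 2's on the diagonal. Reading the off-diagonal entries as Dynkin edges (a single edge where a_ij = a_ji = -1; a double or triple edge where a_ij * a_ji = 2 or 3), the diagram is a chain of 4 nodes with a double edge between the middle two (F_4). One simple-root ordering that puts it in standard form is (alpha_3, alpha_1, alpha_4, alpha_2). So the algebra is type F_4.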